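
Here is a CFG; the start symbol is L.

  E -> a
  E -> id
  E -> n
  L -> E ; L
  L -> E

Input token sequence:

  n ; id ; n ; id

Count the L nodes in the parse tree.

4

[L [E n] ; [L [E id] ; [L [E n] ; [L [E id]]]]]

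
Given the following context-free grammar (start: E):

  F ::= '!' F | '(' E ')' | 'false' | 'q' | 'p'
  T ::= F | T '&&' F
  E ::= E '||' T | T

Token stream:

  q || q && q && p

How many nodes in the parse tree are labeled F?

4

[E [E [T [F q]]] || [T [T [T [F q]] && [F q]] && [F p]]]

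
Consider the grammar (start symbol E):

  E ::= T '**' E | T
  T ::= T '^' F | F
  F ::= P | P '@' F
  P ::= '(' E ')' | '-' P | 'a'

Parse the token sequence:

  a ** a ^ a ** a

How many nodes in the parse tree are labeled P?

4

[E [T [F [P a]]] ** [E [T [T [F [P a]]] ^ [F [P a]]] ** [E [T [F [P a]]]]]]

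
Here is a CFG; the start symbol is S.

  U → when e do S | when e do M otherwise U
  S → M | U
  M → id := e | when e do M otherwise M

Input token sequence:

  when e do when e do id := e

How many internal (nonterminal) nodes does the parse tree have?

[S [U when e do [S [U when e do [S [M id := e]]]]]]

6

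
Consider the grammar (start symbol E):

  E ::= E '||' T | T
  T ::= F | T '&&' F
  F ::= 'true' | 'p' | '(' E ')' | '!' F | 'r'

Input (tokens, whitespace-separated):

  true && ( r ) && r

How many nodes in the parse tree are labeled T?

4

[E [T [T [T [F true]] && [F ( [E [T [F r]]] )]] && [F r]]]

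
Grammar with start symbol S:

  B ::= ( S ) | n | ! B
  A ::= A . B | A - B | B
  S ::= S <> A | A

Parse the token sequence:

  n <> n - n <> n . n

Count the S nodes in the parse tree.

3

[S [S [S [A [B n]]] <> [A [A [B n]] - [B n]]] <> [A [A [B n]] . [B n]]]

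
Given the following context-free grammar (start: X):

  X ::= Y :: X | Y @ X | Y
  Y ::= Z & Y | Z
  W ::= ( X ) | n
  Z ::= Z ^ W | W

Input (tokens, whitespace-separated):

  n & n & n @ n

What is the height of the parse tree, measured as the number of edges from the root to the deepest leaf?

[X [Y [Z [W n]] & [Y [Z [W n]] & [Y [Z [W n]]]]] @ [X [Y [Z [W n]]]]]

6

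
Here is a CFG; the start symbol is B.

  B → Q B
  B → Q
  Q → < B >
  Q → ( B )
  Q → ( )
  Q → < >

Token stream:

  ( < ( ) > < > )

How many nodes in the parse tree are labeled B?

4

[B [Q ( [B [Q < [B [Q ( )]] >] [B [Q < >]]] )]]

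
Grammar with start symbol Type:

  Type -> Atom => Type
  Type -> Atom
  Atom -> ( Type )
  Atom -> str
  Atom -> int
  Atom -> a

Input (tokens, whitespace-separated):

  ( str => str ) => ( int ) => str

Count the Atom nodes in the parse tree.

[Type [Atom ( [Type [Atom str] => [Type [Atom str]]] )] => [Type [Atom ( [Type [Atom int]] )] => [Type [Atom str]]]]

6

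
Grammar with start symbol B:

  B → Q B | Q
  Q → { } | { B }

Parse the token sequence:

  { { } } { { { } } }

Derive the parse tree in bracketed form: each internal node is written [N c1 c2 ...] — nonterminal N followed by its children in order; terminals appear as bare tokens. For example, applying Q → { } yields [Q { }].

B
Q B
{ B } B
{ Q } B
{ { } } B
{ { } } Q
{ { } } { B }
{ { } } { Q }
{ { } } { { B } }
{ { } } { { Q } }
{ { } } { { { } } }

[B [Q { [B [Q { }]] }] [B [Q { [B [Q { [B [Q { }]] }]] }]]]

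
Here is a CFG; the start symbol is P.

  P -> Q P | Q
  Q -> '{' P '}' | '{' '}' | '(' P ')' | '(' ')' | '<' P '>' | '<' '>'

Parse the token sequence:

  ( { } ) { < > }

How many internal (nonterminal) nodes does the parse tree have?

[P [Q ( [P [Q { }]] )] [P [Q { [P [Q < >]] }]]]

8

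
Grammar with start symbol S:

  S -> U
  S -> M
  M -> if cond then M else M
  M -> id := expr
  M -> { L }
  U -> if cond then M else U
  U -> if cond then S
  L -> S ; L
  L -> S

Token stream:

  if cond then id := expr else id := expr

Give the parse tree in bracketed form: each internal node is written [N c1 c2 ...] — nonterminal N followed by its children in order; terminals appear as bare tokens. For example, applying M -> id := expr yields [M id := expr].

[S [M if cond then [M id := expr] else [M id := expr]]]

S
M
if cond then M else M
if cond then id := expr else M
if cond then id := expr else id := expr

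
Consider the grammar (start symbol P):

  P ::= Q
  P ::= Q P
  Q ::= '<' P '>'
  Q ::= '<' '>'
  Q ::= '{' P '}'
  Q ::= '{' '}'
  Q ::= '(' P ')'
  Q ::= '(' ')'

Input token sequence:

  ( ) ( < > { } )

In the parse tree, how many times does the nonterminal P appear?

4

[P [Q ( )] [P [Q ( [P [Q < >] [P [Q { }]]] )]]]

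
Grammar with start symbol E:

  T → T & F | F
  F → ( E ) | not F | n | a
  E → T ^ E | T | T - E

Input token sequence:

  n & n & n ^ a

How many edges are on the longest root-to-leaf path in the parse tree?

[E [T [T [T [F n]] & [F n]] & [F n]] ^ [E [T [F a]]]]

5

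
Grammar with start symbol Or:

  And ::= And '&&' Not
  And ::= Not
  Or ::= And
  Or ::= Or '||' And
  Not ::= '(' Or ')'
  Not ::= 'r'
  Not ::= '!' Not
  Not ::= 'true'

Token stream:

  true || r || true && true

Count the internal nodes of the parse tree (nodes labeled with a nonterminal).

11

[Or [Or [Or [And [Not true]]] || [And [Not r]]] || [And [And [Not true]] && [Not true]]]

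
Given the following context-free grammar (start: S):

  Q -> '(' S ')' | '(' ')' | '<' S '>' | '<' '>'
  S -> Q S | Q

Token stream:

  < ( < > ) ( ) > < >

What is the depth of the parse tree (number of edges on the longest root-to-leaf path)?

6

[S [Q < [S [Q ( [S [Q < >]] )] [S [Q ( )]]] >] [S [Q < >]]]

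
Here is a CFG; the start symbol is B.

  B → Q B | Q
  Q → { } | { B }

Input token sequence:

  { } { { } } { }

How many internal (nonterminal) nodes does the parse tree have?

[B [Q { }] [B [Q { [B [Q { }]] }] [B [Q { }]]]]

8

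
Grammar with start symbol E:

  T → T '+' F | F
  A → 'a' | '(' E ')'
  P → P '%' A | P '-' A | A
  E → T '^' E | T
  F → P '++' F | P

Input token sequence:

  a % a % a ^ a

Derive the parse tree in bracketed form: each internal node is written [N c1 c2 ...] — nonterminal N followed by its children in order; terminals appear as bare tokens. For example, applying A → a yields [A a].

[E [T [F [P [P [P [A a]] % [A a]] % [A a]]]] ^ [E [T [F [P [A a]]]]]]

E
T ^ E
F ^ E
P ^ E
P % A ^ E
P % A % A ^ E
A % A % A ^ E
a % A % A ^ E
a % a % A ^ E
a % a % a ^ E
a % a % a ^ T
a % a % a ^ F
a % a % a ^ P
a % a % a ^ A
a % a % a ^ a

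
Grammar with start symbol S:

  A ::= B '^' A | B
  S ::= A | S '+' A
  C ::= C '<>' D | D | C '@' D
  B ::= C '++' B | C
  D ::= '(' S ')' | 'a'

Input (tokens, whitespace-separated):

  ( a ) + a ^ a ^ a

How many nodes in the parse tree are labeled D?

[S [S [A [B [C [D ( [S [A [B [C [D a]]]]] )]]]]] + [A [B [C [D a]]] ^ [A [B [C [D a]]] ^ [A [B [C [D a]]]]]]]

5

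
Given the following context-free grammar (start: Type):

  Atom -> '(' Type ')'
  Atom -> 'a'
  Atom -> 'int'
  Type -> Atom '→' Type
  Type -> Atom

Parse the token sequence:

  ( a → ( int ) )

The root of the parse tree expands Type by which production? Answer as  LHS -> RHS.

[Type [Atom ( [Type [Atom a] → [Type [Atom ( [Type [Atom int]] )]]] )]]

Type -> Atom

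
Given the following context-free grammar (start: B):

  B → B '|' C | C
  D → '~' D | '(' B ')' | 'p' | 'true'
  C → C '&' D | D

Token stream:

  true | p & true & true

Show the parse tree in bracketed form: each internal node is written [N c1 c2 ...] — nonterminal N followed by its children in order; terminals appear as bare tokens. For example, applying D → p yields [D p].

[B [B [C [D true]]] | [C [C [C [D p]] & [D true]] & [D true]]]

B
B | C
C | C
D | C
true | C
true | C & D
true | C & D & D
true | D & D & D
true | p & D & D
true | p & true & D
true | p & true & true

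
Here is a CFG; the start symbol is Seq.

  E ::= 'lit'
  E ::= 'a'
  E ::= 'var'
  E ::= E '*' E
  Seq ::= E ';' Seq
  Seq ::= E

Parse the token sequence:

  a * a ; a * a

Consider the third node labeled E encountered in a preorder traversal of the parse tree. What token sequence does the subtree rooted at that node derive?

[Seq [E [E a] * [E a]] ; [Seq [E [E a] * [E a]]]]

a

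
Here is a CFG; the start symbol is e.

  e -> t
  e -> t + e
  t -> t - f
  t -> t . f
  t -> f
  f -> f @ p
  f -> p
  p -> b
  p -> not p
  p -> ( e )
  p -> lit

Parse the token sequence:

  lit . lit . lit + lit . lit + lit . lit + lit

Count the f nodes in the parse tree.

8

[e [t [t [t [f [p lit]]] . [f [p lit]]] . [f [p lit]]] + [e [t [t [f [p lit]]] . [f [p lit]]] + [e [t [t [f [p lit]]] . [f [p lit]]] + [e [t [f [p lit]]]]]]]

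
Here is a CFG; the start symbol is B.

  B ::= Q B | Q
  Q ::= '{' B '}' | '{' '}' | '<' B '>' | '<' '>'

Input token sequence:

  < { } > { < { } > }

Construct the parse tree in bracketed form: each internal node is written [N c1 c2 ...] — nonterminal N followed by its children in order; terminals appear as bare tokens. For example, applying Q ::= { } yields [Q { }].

[B [Q < [B [Q { }]] >] [B [Q { [B [Q < [B [Q { }]] >]] }]]]

B
Q B
< B > B
< Q > B
< { } > B
< { } > Q
< { } > { B }
< { } > { Q }
< { } > { < B > }
< { } > { < Q > }
< { } > { < { } > }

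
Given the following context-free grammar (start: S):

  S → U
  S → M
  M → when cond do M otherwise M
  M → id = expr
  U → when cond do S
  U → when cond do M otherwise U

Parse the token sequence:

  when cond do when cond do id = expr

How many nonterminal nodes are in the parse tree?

6

[S [U when cond do [S [U when cond do [S [M id = expr]]]]]]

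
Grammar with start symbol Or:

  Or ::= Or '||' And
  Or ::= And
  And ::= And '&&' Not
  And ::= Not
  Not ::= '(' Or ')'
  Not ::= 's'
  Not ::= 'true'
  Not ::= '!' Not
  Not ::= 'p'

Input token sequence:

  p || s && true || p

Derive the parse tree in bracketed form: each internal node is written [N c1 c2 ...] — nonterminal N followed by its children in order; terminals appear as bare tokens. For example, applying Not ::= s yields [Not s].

[Or [Or [Or [And [Not p]]] || [And [And [Not s]] && [Not true]]] || [And [Not p]]]

Or
Or || And
Or || And || And
And || And || And
Not || And || And
p || And || And
p || And && Not || And
p || Not && Not || And
p || s && Not || And
p || s && true || And
p || s && true || Not
p || s && true || p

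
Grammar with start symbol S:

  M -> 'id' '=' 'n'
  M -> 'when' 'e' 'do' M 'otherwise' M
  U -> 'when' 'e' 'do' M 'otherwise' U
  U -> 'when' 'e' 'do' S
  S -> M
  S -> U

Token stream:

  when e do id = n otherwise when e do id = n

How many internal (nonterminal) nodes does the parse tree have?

6

[S [U when e do [M id = n] otherwise [U when e do [S [M id = n]]]]]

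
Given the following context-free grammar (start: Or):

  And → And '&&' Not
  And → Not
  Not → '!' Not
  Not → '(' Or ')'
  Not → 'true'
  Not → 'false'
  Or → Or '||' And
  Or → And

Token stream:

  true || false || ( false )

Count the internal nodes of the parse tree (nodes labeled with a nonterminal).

12

[Or [Or [Or [And [Not true]]] || [And [Not false]]] || [And [Not ( [Or [And [Not false]]] )]]]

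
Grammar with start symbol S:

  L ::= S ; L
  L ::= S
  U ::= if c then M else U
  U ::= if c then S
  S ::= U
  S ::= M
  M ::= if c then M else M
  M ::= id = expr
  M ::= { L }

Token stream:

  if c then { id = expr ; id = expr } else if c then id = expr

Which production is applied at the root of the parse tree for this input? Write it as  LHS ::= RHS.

[S [U if c then [M { [L [S [M id = expr]] ; [L [S [M id = expr]]]] }] else [U if c then [S [M id = expr]]]]]

S ::= U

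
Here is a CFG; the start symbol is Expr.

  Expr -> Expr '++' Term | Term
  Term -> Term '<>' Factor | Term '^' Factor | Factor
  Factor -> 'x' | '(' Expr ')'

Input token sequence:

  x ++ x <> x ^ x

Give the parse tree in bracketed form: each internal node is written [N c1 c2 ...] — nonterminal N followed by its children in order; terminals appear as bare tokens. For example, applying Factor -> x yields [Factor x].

Expr
Expr ++ Term
Term ++ Term
Factor ++ Term
x ++ Term
x ++ Term ^ Factor
x ++ Term <> Factor ^ Factor
x ++ Factor <> Factor ^ Factor
x ++ x <> Factor ^ Factor
x ++ x <> x ^ Factor
x ++ x <> x ^ x

[Expr [Expr [Term [Factor x]]] ++ [Term [Term [Term [Factor x]] <> [Factor x]] ^ [Factor x]]]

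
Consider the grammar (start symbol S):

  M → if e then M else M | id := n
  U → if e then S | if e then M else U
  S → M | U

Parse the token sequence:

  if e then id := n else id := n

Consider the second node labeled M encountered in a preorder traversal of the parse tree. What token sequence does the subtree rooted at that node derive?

id := n

[S [M if e then [M id := n] else [M id := n]]]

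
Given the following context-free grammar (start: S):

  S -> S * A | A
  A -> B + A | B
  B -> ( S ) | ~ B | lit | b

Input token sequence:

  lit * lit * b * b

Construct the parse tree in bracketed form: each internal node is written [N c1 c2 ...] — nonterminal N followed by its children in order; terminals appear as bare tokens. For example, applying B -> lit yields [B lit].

[S [S [S [S [A [B lit]]] * [A [B lit]]] * [A [B b]]] * [A [B b]]]

S
S * A
S * A * A
S * A * A * A
A * A * A * A
B * A * A * A
lit * A * A * A
lit * B * A * A
lit * lit * A * A
lit * lit * B * A
lit * lit * b * A
lit * lit * b * B
lit * lit * b * b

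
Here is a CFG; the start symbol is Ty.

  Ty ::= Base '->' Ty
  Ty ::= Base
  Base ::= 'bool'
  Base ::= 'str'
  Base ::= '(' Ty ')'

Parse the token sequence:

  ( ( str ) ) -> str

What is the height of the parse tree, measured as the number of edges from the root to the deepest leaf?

6

[Ty [Base ( [Ty [Base ( [Ty [Base str]] )]] )] -> [Ty [Base str]]]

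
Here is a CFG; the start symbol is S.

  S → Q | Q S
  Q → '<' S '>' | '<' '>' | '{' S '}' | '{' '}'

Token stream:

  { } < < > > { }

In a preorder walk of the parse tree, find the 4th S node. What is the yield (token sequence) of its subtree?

{ }

[S [Q { }] [S [Q < [S [Q < >]] >] [S [Q { }]]]]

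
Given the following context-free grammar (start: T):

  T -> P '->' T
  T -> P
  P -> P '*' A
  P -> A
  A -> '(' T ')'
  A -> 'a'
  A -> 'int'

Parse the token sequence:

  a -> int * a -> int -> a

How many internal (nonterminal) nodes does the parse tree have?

14

[T [P [A a]] -> [T [P [P [A int]] * [A a]] -> [T [P [A int]] -> [T [P [A a]]]]]]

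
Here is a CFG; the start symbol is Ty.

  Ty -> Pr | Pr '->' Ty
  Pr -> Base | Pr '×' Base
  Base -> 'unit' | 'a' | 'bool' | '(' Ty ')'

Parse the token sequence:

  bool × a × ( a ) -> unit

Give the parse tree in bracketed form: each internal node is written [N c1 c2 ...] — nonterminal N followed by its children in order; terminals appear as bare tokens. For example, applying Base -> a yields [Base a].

[Ty [Pr [Pr [Pr [Base bool]] × [Base a]] × [Base ( [Ty [Pr [Base a]]] )]] -> [Ty [Pr [Base unit]]]]

Ty
Pr -> Ty
Pr × Base -> Ty
Pr × Base × Base -> Ty
Base × Base × Base -> Ty
bool × Base × Base -> Ty
bool × a × Base -> Ty
bool × a × ( Ty ) -> Ty
bool × a × ( Pr ) -> Ty
bool × a × ( Base ) -> Ty
bool × a × ( a ) -> Ty
bool × a × ( a ) -> Pr
bool × a × ( a ) -> Base
bool × a × ( a ) -> unit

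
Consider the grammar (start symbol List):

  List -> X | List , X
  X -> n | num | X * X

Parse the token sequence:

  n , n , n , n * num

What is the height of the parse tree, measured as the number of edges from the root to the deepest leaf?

[List [List [List [List [X n]] , [X n]] , [X n]] , [X [X n] * [X num]]]

5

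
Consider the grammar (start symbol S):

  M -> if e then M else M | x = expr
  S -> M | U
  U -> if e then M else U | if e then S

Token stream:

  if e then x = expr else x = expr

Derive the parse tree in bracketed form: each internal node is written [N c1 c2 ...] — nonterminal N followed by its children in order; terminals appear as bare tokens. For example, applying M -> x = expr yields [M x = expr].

S
M
if e then M else M
if e then x = expr else M
if e then x = expr else x = expr

[S [M if e then [M x = expr] else [M x = expr]]]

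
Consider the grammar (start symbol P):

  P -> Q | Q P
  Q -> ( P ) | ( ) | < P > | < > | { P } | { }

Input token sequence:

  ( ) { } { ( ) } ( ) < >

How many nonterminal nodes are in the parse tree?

[P [Q ( )] [P [Q { }] [P [Q { [P [Q ( )]] }] [P [Q ( )] [P [Q < >]]]]]]

12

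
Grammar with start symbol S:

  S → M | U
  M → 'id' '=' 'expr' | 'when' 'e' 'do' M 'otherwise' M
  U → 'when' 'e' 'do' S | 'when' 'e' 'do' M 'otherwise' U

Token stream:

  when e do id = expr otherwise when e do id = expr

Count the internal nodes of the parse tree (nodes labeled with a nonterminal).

6

[S [U when e do [M id = expr] otherwise [U when e do [S [M id = expr]]]]]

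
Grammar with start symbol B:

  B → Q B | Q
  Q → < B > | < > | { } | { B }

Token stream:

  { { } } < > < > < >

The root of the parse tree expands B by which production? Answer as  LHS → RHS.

[B [Q { [B [Q { }]] }] [B [Q < >] [B [Q < >] [B [Q < >]]]]]

B → Q B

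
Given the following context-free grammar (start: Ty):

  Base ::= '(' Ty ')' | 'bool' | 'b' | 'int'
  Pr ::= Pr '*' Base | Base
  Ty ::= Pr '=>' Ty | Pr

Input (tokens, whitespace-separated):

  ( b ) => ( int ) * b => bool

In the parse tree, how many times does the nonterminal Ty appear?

[Ty [Pr [Base ( [Ty [Pr [Base b]]] )]] => [Ty [Pr [Pr [Base ( [Ty [Pr [Base int]]] )]] * [Base b]] => [Ty [Pr [Base bool]]]]]

5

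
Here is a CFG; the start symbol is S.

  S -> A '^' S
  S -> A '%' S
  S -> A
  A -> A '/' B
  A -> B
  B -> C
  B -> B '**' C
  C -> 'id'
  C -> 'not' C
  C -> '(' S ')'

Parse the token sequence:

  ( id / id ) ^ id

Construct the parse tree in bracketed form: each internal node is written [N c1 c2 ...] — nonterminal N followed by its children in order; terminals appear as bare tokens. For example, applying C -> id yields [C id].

[S [A [B [C ( [S [A [A [B [C id]]] / [B [C id]]]] )]]] ^ [S [A [B [C id]]]]]

S
A ^ S
B ^ S
C ^ S
( S ) ^ S
( A ) ^ S
( A / B ) ^ S
( B / B ) ^ S
( C / B ) ^ S
( id / B ) ^ S
( id / C ) ^ S
( id / id ) ^ S
( id / id ) ^ A
( id / id ) ^ B
( id / id ) ^ C
( id / id ) ^ id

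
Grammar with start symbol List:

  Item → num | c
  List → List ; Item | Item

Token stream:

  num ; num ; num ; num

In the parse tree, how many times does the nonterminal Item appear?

[List [List [List [List [Item num]] ; [Item num]] ; [Item num]] ; [Item num]]

4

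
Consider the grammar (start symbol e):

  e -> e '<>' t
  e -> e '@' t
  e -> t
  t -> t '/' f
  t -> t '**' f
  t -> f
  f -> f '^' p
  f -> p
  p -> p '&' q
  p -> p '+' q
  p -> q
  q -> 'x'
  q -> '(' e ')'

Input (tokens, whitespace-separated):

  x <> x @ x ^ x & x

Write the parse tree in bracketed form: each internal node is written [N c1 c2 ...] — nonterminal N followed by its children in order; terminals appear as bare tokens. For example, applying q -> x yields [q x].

[e [e [e [t [f [p [q x]]]]] <> [t [f [p [q x]]]]] @ [t [f [f [p [q x]]] ^ [p [p [q x]] & [q x]]]]]

e
e @ t
e <> t @ t
t <> t @ t
f <> t @ t
p <> t @ t
q <> t @ t
x <> t @ t
x <> f @ t
x <> p @ t
x <> q @ t
x <> x @ t
x <> x @ f
x <> x @ f ^ p
x <> x @ p ^ p
x <> x @ q ^ p
x <> x @ x ^ p
x <> x @ x ^ p & q
x <> x @ x ^ q & q
x <> x @ x ^ x & q
x <> x @ x ^ x & x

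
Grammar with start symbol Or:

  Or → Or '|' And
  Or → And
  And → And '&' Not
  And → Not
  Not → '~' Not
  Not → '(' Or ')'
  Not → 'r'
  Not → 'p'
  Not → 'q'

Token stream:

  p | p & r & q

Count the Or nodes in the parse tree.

[Or [Or [And [Not p]]] | [And [And [And [Not p]] & [Not r]] & [Not q]]]

2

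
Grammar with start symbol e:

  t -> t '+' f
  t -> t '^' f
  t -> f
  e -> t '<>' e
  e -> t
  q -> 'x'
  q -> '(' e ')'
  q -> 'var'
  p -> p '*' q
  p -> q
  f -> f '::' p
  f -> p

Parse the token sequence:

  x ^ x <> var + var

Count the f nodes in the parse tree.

4

[e [t [t [f [p [q x]]]] ^ [f [p [q x]]]] <> [e [t [t [f [p [q var]]]] + [f [p [q var]]]]]]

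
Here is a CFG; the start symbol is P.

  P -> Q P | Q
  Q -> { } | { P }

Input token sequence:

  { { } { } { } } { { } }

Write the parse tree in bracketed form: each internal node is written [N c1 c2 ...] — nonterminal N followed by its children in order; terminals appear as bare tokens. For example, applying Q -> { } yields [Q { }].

P
Q P
{ P } P
{ Q P } P
{ { } P } P
{ { } Q P } P
{ { } { } P } P
{ { } { } Q } P
{ { } { } { } } P
{ { } { } { } } Q
{ { } { } { } } { P }
{ { } { } { } } { Q }
{ { } { } { } } { { } }

[P [Q { [P [Q { }] [P [Q { }] [P [Q { }]]]] }] [P [Q { [P [Q { }]] }]]]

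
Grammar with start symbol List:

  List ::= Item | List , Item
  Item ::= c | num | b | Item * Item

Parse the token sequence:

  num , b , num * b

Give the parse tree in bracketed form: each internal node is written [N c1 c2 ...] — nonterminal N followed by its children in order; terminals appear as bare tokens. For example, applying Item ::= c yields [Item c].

List
List , Item
List , Item , Item
Item , Item , Item
num , Item , Item
num , b , Item
num , b , Item * Item
num , b , num * Item
num , b , num * b

[List [List [List [Item num]] , [Item b]] , [Item [Item num] * [Item b]]]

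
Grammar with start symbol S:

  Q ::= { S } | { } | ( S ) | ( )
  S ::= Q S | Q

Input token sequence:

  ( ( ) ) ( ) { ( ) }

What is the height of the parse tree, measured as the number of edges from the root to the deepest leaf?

6

[S [Q ( [S [Q ( )]] )] [S [Q ( )] [S [Q { [S [Q ( )]] }]]]]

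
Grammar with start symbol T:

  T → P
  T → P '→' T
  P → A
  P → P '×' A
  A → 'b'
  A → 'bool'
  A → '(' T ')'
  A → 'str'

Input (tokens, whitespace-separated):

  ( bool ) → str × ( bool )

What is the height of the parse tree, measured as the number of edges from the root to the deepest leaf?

7

[T [P [A ( [T [P [A bool]]] )]] → [T [P [P [A str]] × [A ( [T [P [A bool]]] )]]]]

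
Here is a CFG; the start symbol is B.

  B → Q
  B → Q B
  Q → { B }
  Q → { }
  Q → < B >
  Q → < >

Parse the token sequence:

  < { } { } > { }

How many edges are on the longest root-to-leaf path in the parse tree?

[B [Q < [B [Q { }] [B [Q { }]]] >] [B [Q { }]]]

5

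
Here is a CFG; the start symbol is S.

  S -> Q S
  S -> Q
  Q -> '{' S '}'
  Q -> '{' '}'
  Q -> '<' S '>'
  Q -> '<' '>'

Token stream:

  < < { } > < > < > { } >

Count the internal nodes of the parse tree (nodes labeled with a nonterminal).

[S [Q < [S [Q < [S [Q { }]] >] [S [Q < >] [S [Q < >] [S [Q { }]]]]] >]]

12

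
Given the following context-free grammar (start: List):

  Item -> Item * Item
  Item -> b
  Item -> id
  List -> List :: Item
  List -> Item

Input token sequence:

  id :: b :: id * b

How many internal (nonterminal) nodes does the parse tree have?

[List [List [List [Item id]] :: [Item b]] :: [Item [Item id] * [Item b]]]

8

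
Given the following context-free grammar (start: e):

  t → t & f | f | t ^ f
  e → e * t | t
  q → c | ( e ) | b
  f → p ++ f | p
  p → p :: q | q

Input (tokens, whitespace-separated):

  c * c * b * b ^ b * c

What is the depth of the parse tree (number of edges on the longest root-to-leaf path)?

9

[e [e [e [e [e [t [f [p [q c]]]]] * [t [f [p [q c]]]]] * [t [f [p [q b]]]]] * [t [t [f [p [q b]]]] ^ [f [p [q b]]]]] * [t [f [p [q c]]]]]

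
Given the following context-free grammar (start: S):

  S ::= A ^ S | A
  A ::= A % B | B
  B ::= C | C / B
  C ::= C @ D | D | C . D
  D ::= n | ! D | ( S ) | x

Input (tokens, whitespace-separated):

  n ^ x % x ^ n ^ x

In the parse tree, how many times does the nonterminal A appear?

5

[S [A [B [C [D n]]]] ^ [S [A [A [B [C [D x]]]] % [B [C [D x]]]] ^ [S [A [B [C [D n]]]] ^ [S [A [B [C [D x]]]]]]]]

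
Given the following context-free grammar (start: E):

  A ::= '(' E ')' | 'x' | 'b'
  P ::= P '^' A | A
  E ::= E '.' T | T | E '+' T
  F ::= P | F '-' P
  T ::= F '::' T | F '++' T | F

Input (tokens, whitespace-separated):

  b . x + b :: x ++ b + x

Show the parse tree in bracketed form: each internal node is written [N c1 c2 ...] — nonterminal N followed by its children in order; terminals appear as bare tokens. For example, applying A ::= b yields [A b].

[E [E [E [E [T [F [P [A b]]]]] . [T [F [P [A x]]]]] + [T [F [P [A b]]] :: [T [F [P [A x]]] ++ [T [F [P [A b]]]]]]] + [T [F [P [A x]]]]]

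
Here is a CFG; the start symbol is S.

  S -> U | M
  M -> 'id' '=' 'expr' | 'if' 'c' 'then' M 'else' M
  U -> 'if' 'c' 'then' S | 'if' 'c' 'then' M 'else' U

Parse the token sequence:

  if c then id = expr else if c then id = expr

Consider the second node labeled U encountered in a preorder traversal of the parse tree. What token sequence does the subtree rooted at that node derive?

if c then id = expr

[S [U if c then [M id = expr] else [U if c then [S [M id = expr]]]]]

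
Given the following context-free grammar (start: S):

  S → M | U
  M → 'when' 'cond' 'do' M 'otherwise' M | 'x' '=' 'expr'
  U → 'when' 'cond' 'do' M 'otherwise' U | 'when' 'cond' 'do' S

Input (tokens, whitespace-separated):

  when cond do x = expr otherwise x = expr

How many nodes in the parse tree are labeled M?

3

[S [M when cond do [M x = expr] otherwise [M x = expr]]]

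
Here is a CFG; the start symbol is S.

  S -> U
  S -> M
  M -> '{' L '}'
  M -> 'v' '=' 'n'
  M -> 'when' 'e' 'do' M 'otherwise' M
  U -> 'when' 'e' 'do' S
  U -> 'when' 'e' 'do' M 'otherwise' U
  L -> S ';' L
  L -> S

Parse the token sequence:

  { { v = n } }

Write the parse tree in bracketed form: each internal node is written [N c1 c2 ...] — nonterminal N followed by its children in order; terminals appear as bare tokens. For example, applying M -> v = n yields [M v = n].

[S [M { [L [S [M { [L [S [M v = n]]] }]]] }]]

S
M
{ L }
{ S }
{ M }
{ { L } }
{ { S } }
{ { M } }
{ { v = n } }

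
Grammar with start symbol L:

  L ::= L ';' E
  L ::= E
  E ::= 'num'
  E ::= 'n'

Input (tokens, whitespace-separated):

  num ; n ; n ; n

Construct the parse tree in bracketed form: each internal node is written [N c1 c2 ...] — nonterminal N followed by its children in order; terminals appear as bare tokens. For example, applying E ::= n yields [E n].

[L [L [L [L [E num]] ; [E n]] ; [E n]] ; [E n]]

L
L ; E
L ; E ; E
L ; E ; E ; E
E ; E ; E ; E
num ; E ; E ; E
num ; n ; E ; E
num ; n ; n ; E
num ; n ; n ; n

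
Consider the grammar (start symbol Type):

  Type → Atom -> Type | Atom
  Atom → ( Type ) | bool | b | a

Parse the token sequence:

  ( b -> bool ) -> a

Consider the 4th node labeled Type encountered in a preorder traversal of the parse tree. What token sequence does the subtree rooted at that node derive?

[Type [Atom ( [Type [Atom b] -> [Type [Atom bool]]] )] -> [Type [Atom a]]]

a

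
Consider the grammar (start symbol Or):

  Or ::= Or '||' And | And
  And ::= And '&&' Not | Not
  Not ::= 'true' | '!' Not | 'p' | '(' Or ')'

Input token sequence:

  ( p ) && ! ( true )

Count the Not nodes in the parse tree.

5

[Or [And [And [Not ( [Or [And [Not p]]] )]] && [Not ! [Not ( [Or [And [Not true]]] )]]]]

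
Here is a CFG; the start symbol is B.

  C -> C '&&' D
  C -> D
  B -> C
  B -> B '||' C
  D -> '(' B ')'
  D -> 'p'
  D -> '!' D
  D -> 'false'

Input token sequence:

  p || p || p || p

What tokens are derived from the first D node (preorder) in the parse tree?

[B [B [B [B [C [D p]]] || [C [D p]]] || [C [D p]]] || [C [D p]]]

p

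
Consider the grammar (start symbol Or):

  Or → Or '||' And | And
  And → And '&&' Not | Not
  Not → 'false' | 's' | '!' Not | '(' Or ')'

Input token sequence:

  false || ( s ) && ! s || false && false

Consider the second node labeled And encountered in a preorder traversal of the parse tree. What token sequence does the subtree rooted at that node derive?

[Or [Or [Or [And [Not false]]] || [And [And [Not ( [Or [And [Not s]]] )]] && [Not ! [Not s]]]] || [And [And [Not false]] && [Not false]]]

( s ) && ! s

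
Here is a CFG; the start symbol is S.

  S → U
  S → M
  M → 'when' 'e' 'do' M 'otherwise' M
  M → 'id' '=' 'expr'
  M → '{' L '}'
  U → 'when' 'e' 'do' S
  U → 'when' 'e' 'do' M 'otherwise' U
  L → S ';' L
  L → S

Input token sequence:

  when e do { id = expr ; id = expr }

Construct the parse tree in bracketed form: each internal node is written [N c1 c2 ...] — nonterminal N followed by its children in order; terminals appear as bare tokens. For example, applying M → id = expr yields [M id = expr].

[S [U when e do [S [M { [L [S [M id = expr]] ; [L [S [M id = expr]]]] }]]]]

S
U
when e do S
when e do M
when e do { L }
when e do { S ; L }
when e do { M ; L }
when e do { id = expr ; L }
when e do { id = expr ; S }
when e do { id = expr ; M }
when e do { id = expr ; id = expr }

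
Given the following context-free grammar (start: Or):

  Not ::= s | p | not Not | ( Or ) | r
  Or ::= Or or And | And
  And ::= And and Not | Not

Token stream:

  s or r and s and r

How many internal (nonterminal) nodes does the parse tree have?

[Or [Or [And [Not s]]] or [And [And [And [Not r]] and [Not s]] and [Not r]]]

10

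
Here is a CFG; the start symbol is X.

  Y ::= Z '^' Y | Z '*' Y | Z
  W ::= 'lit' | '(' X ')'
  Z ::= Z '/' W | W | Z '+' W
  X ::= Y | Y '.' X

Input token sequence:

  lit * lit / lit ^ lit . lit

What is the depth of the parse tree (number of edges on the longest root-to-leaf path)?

[X [Y [Z [W lit]] * [Y [Z [Z [W lit]] / [W lit]] ^ [Y [Z [W lit]]]]] . [X [Y [Z [W lit]]]]]

6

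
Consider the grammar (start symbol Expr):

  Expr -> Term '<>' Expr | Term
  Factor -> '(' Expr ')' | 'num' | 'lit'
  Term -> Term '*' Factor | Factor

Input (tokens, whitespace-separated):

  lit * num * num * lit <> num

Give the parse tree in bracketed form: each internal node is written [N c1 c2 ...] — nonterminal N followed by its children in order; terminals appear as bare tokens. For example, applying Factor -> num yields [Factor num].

Expr
Term <> Expr
Term * Factor <> Expr
Term * Factor * Factor <> Expr
Term * Factor * Factor * Factor <> Expr
Factor * Factor * Factor * Factor <> Expr
lit * Factor * Factor * Factor <> Expr
lit * num * Factor * Factor <> Expr
lit * num * num * Factor <> Expr
lit * num * num * lit <> Expr
lit * num * num * lit <> Term
lit * num * num * lit <> Factor
lit * num * num * lit <> num

[Expr [Term [Term [Term [Term [Factor lit]] * [Factor num]] * [Factor num]] * [Factor lit]] <> [Expr [Term [Factor num]]]]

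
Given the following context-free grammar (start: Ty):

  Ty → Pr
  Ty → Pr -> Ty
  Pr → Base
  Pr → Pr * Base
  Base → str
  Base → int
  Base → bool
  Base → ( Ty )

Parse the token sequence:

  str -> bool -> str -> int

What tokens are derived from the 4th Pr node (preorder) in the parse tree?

int

[Ty [Pr [Base str]] -> [Ty [Pr [Base bool]] -> [Ty [Pr [Base str]] -> [Ty [Pr [Base int]]]]]]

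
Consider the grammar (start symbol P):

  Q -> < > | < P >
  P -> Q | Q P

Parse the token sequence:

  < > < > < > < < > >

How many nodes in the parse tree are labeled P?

[P [Q < >] [P [Q < >] [P [Q < >] [P [Q < [P [Q < >]] >]]]]]

5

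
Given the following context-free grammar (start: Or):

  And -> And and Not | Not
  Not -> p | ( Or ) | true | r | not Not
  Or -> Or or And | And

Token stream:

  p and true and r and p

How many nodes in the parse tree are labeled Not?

[Or [And [And [And [And [Not p]] and [Not true]] and [Not r]] and [Not p]]]

4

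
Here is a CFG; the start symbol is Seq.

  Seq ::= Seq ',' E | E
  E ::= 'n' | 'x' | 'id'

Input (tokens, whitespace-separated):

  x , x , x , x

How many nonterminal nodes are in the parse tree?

8

[Seq [Seq [Seq [Seq [E x]] , [E x]] , [E x]] , [E x]]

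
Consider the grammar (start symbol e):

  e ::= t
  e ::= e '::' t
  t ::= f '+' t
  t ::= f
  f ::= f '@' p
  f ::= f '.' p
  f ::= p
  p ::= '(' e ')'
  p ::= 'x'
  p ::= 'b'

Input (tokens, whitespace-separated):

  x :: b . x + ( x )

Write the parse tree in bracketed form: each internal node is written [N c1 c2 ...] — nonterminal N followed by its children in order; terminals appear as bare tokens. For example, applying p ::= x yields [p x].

e
e :: t
t :: t
f :: t
p :: t
x :: t
x :: f + t
x :: f . p + t
x :: p . p + t
x :: b . p + t
x :: b . x + t
x :: b . x + f
x :: b . x + p
x :: b . x + ( e )
x :: b . x + ( t )
x :: b . x + ( f )
x :: b . x + ( p )
x :: b . x + ( x )

[e [e [t [f [p x]]]] :: [t [f [f [p b]] . [p x]] + [t [f [p ( [e [t [f [p x]]]] )]]]]]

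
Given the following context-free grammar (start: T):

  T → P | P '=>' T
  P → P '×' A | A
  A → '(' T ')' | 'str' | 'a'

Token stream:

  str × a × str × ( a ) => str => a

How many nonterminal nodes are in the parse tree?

[T [P [P [P [P [A str]] × [A a]] × [A str]] × [A ( [T [P [A a]]] )]] => [T [P [A str]] => [T [P [A a]]]]]

18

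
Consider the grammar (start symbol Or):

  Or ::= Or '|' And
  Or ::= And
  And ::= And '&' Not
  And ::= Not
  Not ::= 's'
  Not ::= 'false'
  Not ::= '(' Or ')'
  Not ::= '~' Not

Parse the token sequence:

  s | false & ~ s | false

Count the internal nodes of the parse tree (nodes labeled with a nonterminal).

[Or [Or [Or [And [Not s]]] | [And [And [Not false]] & [Not ~ [Not s]]]] | [And [Not false]]]

12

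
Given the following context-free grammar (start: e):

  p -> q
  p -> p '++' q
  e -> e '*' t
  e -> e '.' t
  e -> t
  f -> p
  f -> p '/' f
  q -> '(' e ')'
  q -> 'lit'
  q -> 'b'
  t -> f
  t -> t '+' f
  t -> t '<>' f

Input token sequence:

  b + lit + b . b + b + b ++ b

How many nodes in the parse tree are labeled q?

7

[e [e [t [t [t [f [p [q b]]]] + [f [p [q lit]]]] + [f [p [q b]]]]] . [t [t [t [f [p [q b]]]] + [f [p [q b]]]] + [f [p [p [q b]] ++ [q b]]]]]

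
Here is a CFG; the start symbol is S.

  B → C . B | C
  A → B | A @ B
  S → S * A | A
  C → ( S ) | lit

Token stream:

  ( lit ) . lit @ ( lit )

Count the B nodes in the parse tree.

5

[S [A [A [B [C ( [S [A [B [C lit]]]] )] . [B [C lit]]]] @ [B [C ( [S [A [B [C lit]]]] )]]]]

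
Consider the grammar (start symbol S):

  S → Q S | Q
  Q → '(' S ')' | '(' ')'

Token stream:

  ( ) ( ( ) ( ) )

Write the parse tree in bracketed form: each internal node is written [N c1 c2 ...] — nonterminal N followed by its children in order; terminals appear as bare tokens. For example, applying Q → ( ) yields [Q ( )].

[S [Q ( )] [S [Q ( [S [Q ( )] [S [Q ( )]]] )]]]

S
Q S
( ) S
( ) Q
( ) ( S )
( ) ( Q S )
( ) ( ( ) S )
( ) ( ( ) Q )
( ) ( ( ) ( ) )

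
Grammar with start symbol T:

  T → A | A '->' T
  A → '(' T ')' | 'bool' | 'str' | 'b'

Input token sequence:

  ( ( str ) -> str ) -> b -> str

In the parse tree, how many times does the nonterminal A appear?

[T [A ( [T [A ( [T [A str]] )] -> [T [A str]]] )] -> [T [A b] -> [T [A str]]]]

6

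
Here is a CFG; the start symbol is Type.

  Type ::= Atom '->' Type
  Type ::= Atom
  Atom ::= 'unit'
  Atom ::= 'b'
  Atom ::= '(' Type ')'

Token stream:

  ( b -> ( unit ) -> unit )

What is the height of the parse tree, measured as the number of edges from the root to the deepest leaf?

7

[Type [Atom ( [Type [Atom b] -> [Type [Atom ( [Type [Atom unit]] )] -> [Type [Atom unit]]]] )]]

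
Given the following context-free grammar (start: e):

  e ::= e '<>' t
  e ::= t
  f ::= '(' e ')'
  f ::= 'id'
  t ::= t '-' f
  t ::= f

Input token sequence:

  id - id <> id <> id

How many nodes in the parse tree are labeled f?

[e [e [e [t [t [f id]] - [f id]]] <> [t [f id]]] <> [t [f id]]]

4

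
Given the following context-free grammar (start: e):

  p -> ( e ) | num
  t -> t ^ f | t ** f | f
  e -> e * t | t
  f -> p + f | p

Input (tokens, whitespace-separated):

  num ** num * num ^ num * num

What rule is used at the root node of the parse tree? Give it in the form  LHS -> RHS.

e -> e * t

[e [e [e [t [t [f [p num]]] ** [f [p num]]]] * [t [t [f [p num]]] ^ [f [p num]]]] * [t [f [p num]]]]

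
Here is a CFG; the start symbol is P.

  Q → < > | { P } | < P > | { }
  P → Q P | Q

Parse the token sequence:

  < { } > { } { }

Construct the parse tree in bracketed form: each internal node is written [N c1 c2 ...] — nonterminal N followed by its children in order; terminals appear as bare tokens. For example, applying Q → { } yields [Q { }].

P
Q P
< P > P
< Q > P
< { } > P
< { } > Q P
< { } > { } P
< { } > { } Q
< { } > { } { }

[P [Q < [P [Q { }]] >] [P [Q { }] [P [Q { }]]]]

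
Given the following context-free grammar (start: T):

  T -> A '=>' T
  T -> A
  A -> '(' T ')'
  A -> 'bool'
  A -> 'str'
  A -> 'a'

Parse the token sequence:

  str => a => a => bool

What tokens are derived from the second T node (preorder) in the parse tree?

a => a => bool

[T [A str] => [T [A a] => [T [A a] => [T [A bool]]]]]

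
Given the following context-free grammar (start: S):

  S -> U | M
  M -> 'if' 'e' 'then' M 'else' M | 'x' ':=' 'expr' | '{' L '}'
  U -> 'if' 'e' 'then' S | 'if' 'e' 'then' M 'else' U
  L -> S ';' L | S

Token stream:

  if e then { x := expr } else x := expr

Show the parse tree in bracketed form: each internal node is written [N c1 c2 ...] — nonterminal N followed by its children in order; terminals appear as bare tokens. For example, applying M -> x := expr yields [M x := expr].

S
M
if e then M else M
if e then { L } else M
if e then { S } else M
if e then { M } else M
if e then { x := expr } else M
if e then { x := expr } else x := expr

[S [M if e then [M { [L [S [M x := expr]]] }] else [M x := expr]]]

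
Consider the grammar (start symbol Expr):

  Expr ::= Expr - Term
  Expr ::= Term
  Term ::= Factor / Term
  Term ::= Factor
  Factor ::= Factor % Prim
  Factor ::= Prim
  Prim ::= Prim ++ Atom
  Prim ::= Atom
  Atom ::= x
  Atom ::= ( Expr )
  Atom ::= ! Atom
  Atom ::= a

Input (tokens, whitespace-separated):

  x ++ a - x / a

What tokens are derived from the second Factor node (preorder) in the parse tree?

x

[Expr [Expr [Term [Factor [Prim [Prim [Atom x]] ++ [Atom a]]]]] - [Term [Factor [Prim [Atom x]]] / [Term [Factor [Prim [Atom a]]]]]]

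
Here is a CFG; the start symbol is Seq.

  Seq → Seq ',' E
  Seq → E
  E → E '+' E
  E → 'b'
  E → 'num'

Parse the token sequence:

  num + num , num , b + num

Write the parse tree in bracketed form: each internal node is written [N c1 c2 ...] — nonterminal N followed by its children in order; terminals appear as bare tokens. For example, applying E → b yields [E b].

Seq
Seq , E
Seq , E , E
E , E , E
E + E , E , E
num + E , E , E
num + num , E , E
num + num , num , E
num + num , num , E + E
num + num , num , b + E
num + num , num , b + num

[Seq [Seq [Seq [E [E num] + [E num]]] , [E num]] , [E [E b] + [E num]]]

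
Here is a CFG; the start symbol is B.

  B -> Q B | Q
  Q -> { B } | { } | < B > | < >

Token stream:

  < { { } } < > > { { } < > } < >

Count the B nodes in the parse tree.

8

[B [Q < [B [Q { [B [Q { }]] }] [B [Q < >]]] >] [B [Q { [B [Q { }] [B [Q < >]]] }] [B [Q < >]]]]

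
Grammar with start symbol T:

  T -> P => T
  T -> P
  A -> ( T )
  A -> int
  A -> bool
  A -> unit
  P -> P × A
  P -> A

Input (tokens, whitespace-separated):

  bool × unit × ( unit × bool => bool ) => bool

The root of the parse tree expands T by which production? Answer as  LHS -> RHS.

T -> P => T

[T [P [P [P [A bool]] × [A unit]] × [A ( [T [P [P [A unit]] × [A bool]] => [T [P [A bool]]]] )]] => [T [P [A bool]]]]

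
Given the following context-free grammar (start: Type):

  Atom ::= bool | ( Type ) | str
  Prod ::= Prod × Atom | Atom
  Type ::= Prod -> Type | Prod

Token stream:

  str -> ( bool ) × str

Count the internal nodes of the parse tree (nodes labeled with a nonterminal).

11

[Type [Prod [Atom str]] -> [Type [Prod [Prod [Atom ( [Type [Prod [Atom bool]]] )]] × [Atom str]]]]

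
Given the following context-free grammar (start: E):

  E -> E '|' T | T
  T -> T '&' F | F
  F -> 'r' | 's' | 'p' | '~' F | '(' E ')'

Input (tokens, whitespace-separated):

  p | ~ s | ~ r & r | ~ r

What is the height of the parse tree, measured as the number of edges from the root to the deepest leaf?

6

[E [E [E [E [T [F p]]] | [T [F ~ [F s]]]] | [T [T [F ~ [F r]]] & [F r]]] | [T [F ~ [F r]]]]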